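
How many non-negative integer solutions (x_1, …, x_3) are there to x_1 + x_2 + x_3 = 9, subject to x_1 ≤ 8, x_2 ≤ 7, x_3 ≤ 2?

23

Without the upper bounds there are C(11,2) = 55 ways to split 9 among 3 variables.
Subtract solutions that violate a single cap (substitute x_i' = x_i − (cap_i+1)): x_1 ≥ 9 gives C(2,2) = 1; x_2 ≥ 8 gives C(3,2) = 3; x_3 ≥ 3 gives C(8,2) = 28. Together 32.
No two caps can be exceeded simultaneously, so the pair terms are all 0.
By inclusion–exclusion the count is 55 − 32 + 0 = 23.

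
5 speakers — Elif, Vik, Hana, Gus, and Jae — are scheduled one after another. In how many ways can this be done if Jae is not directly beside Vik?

72

Of the 5! = 120 arrangements, those with Jae and Vik adjacent number 2 × 4! = 48 (treat the pair as a block with 2 internal orders).
Complementary counting: 120 − 48 = 72.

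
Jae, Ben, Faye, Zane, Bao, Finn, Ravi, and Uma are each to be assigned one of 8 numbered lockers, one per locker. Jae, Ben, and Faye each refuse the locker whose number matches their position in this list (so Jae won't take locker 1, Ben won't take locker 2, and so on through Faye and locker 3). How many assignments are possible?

27240

Let Aᵢ (for i ∈ {1, 2, 3}) be the placements that put person i in their forbidden locker. Any j of these fix j positions, leaving (8−j)! ways to fill the rest, and there are C(3,j) ways to pick which j.
By inclusion–exclusion, the number of valid placements is Σ_{j=0}^{3} (−1)^j C(3,j)·(8−j)!.
Computing: 40320 − 15120 + 2160 − 120 = 27240.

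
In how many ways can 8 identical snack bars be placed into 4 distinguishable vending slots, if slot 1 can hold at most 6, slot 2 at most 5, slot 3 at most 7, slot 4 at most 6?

Without the upper bounds there are C(11,3) = 165 ways to split 8 among 4 vending slots.
Subtract solutions that violate a single cap (substitute x_i' = x_i − (cap_i+1)): x_1 ≥ 7 gives C(4,3) = 4; x_2 ≥ 6 gives C(5,3) = 10; x_3 ≥ 8 gives C(3,3) = 1; x_4 ≥ 7 gives C(4,3) = 4. Together 19.
No two caps can be exceeded simultaneously, so the pair terms are all 0.
By inclusion–exclusion the count is 165 − 19 + 0 = 146.

146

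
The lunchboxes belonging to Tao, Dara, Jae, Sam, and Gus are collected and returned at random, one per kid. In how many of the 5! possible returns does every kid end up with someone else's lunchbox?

This is the derangement count D_5: permutations of 5 items with no fixed point.
By inclusion–exclusion this is Σ_{j=0}^{5} (−1)^j C(5,j)·(5−j)!.
Computing: 120 − 120 + 60 − 20 + 5 − 1 = 44.

44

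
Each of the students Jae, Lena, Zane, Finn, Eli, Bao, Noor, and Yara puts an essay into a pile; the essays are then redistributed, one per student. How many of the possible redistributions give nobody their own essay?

14833

Let Aᵢ be the assignments in which student i gets their own essay. We want the size of the complement of A₁∪…∪A_8.
By inclusion–exclusion this is Σ_{j=0}^{8} (−1)^j C(8,j)·(8−j)!.
Computing: 40320 − 40320 + 20160 − 6720 + 1680 − 336 + 56 − 8 + 1 = 14833.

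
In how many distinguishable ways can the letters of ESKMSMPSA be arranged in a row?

Letter multiplicities in ESKMSMPSA: A×1, E×1, K×1, M×2, P×1, S×3.
Dividing 9! = 362880 by 3!·2! = 12 for the repeated letters gives 30240.

30240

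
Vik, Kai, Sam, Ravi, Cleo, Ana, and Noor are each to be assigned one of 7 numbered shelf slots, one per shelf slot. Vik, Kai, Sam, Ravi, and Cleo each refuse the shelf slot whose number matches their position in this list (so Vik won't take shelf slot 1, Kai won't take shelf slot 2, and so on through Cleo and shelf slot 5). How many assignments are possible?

Let Aᵢ (for 1 ≤ i ≤ 5) be the placements that put person i in their forbidden shelf slot. Any j of these fix j positions, leaving (7−j)! ways to fill the rest, and there are C(5,j) ways to pick which j.
By inclusion–exclusion, the number of valid placements is Σ_{j=0}^{5} (−1)^j C(5,j)·(7−j)!.
Computing: 5040 − 3600 + 1200 − 240 + 30 − 2 = 2428.

2428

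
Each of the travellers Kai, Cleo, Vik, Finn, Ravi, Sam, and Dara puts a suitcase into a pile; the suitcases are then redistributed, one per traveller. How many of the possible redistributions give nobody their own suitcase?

This is the derangement count D_7: permutations of 7 items with no fixed point.
By inclusion–exclusion this is Σ_{j=0}^{7} (−1)^j C(7,j)·(7−j)!.
Computing: 5040 − 5040 + 2520 − 840 + 210 − 42 + 7 − 1 = 1854.

1854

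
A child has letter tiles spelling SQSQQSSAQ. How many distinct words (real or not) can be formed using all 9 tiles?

630

SQSQQSSAQ has 9 letters with Q appearing 4 times and S appearing 4 times.
The number of distinct arrangements is 9!/(4!·4!) = 362880/576 = 630.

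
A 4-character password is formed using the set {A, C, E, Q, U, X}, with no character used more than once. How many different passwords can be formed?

Choose and order 4 of the 6 symbols: the first character has 6 options, the next 5, then 4, 3.
6 × 5 × 4 × 3 = 360.

360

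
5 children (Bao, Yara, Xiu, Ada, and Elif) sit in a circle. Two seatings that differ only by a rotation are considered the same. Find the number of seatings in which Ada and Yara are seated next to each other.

Glue Ada and Yara into a block (2 internal orders). Seating 4 units around a circle gives (3)! arrangements.
So 2 × (3)! = 2 × 6 = 12.

12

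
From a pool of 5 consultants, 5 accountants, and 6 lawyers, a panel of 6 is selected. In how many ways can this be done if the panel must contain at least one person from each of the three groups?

With no constraint there are C(16,6) = 8008 possible selections.
Selections missing a whole group: no consultants → C(11,6) = 462; no accountants → C(11,6) = 462; no lawyers → C(10,6) = 210.
Add back selections omitting two groups (i.e. drawn from a single group): C(5,6) + C(5,6) + C(6,6) = 1.
By inclusion–exclusion: 8008 − 1134 + 1 = 6875.

6875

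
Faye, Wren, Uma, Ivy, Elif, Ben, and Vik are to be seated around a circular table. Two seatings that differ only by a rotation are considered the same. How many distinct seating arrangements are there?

720

Around a circle, 7 distinct people have 7!/7 = (6)! = 720 rotationally distinct seatings.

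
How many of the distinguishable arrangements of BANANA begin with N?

Fix N in the first position and arrange the remaining 5 letters.
Those 5 letters have A appearing 3 times, giving (5)!/(3!) = 20.

20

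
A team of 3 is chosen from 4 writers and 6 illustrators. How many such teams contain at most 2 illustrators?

Split by how many illustrators are chosen (0 through 2).
Sum: C(6,0)·C(4,3) + C(6,1)·C(4,2) + C(6,2)·C(4,1) = 4 + 36 + 60 = 100.

100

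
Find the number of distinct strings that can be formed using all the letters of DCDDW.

Letter multiplicities in DCDDW: C×1, D×3, W×1.
So there are 5! / (3!) = 20 distinguishable arrangements.

20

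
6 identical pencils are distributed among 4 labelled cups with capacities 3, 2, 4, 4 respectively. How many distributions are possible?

46

By stars and bars, unrestricted non-negative solutions to x_1+…+x_4 = 6 number C(6+3,3) = 84.
Subtract solutions that violate a single cap (substitute x_i' = x_i − (cap_i+1)): x_1 ≥ 4 gives C(5,3) = 10; x_2 ≥ 3 gives C(6,3) = 20; x_3 ≥ 5 gives C(4,3) = 4; x_4 ≥ 5 gives C(4,3) = 4. Together 38.
No two caps can be exceeded simultaneously, so the pair terms are all 0.
By inclusion–exclusion the count is 84 − 38 + 0 = 46.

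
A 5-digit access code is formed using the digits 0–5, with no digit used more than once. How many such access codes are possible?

This is a permutation of 5 out of 6: P(6,5) = 6!/1!.
That product is 6 × 5 × 4 × 3 × 2 = 720.

720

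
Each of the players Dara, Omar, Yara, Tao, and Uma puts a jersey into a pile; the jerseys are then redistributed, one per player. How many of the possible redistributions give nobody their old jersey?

Count assignments avoiding every fixed point. For any j of the 5 players fixed to their old jersey, the other 5−j can be arranged in (5−j)! ways.
By inclusion–exclusion this is Σ_{j=0}^{5} (−1)^j C(5,j)·(5−j)!.
Computing: 120 − 120 + 60 − 20 + 5 − 1 = 44.

44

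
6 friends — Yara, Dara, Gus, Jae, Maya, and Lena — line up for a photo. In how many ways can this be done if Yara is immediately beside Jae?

240

Treat {Yara, Jae} as a single unit. There are 5 units to order, and the pair itself can be ordered 2 ways.
That gives 2 × 5! = 2 × 120 = 240.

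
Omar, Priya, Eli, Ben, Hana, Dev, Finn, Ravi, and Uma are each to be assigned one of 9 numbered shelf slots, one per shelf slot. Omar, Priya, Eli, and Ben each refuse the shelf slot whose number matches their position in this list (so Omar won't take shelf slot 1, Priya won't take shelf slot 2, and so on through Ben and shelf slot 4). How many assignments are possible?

229080

Let Aᵢ (for 1 ≤ i ≤ 4) be the placements that put person i in their forbidden shelf slot. Any j of these fix j positions, leaving (9−j)! ways to fill the rest, and there are C(4,j) ways to pick which j.
By inclusion–exclusion, the number of valid placements is Σ_{j=0}^{4} (−1)^j C(4,j)·(9−j)!.
Computing: 362880 − 161280 + 30240 − 2880 + 120 = 229080.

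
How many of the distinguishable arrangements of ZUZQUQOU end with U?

Fix U in the last position and arrange the remaining 7 letters.
Those 7 letters have Q appearing twice, U appearing twice, and Z appearing twice, giving (7)!/(2!·2!·2!) = 630.

630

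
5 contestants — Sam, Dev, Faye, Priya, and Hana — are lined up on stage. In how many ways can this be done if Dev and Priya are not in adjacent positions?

There are 5! = 120 arrangements in all. If Dev and Priya are adjacent, merging them into one block gives 2·(4)! = 48 arrangements.
So 120 − 48 = 72 arrangements keep them apart.

72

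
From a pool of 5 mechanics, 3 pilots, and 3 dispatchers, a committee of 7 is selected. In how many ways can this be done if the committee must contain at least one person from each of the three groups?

Total 7-person selections from all 11: C(11,7) = 330.
Subtract selections that omit an entire group: no mechanics → C(6,7) = 0; no pilots → C(8,7) = 8; no dispatchers → C(8,7) = 8.
Add back selections omitting two groups (i.e. drawn from a single group): C(5,7) + C(3,7) + C(3,7) = 0.
By inclusion–exclusion: 330 − 16 + 0 = 314.

314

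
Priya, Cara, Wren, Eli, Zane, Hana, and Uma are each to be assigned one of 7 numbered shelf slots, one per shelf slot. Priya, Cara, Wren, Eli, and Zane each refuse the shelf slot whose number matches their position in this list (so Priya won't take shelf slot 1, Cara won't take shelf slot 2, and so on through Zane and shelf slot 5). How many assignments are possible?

2428

Let Aᵢ (for 1 ≤ i ≤ 5) be the placements that put person i in their forbidden shelf slot. Any j of these fix j positions, leaving (7−j)! ways to fill the rest, and there are C(5,j) ways to pick which j.
By inclusion–exclusion, the number of valid placements is Σ_{j=0}^{5} (−1)^j C(5,j)·(7−j)!.
Computing: 5040 − 3600 + 1200 − 240 + 30 − 2 = 2428.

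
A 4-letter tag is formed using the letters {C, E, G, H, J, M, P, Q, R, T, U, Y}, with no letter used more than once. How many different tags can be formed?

With no repetition, fill the 4 letters in order: 12 choices, then 11, down to 9.
That product is 12 × 11 × 10 × 9 = 11880.

11880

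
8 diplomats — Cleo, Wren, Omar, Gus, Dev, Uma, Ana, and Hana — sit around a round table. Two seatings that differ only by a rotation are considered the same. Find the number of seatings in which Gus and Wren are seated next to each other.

Glue Gus and Wren into a block (2 internal orders). Seating 7 units around a circle gives (6)! arrangements.
So 2 × (6)! = 2 × 720 = 1440.

1440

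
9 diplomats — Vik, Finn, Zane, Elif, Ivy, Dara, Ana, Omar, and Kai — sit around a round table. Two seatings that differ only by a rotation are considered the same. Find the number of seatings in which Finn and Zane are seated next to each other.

Treat {Finn, Zane} as one unit (2 internal orders) and seat the resulting 8 units around the table: (7)! circular arrangements.
So 2 × (7)! = 2 × 5040 = 10080.

10080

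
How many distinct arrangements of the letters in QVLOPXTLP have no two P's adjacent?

70560

Total arrangements of QVLOPXTLP: 9!/(2!·2!) = 90720.
Arrangements with the P's together: treat PP as one letter, giving (8)!/(2!) = 20160.
Hence 90720 − 20160 = 70560.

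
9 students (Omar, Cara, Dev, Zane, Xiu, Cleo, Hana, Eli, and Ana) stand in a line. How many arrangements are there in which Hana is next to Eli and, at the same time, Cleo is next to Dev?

20160

Treat {Hana,Eli} as one block (2 orders) and {Cleo,Dev} as another (2 orders).
That leaves 7 units to arrange: 2 × 2 × 7! = 4 × 5040 = 20160.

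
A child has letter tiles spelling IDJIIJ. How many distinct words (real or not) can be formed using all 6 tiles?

60

IDJIIJ has 6 letters with I appearing 3 times and J appearing twice.
Dividing 6! = 720 by 3!·2! = 12 for the repeated letters gives 60.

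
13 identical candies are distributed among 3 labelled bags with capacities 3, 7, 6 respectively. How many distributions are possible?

By stars and bars, unrestricted non-negative solutions to x_1+…+x_3 = 13 number C(13+2,2) = 105.
Subtract solutions that violate a single cap (substitute x_i' = x_i − (cap_i+1)): x_1 ≥ 4 gives C(11,2) = 55; x_2 ≥ 8 gives C(7,2) = 21; x_3 ≥ 7 gives C(8,2) = 28. Together 104.
Add back pairs where two caps are both exceeded: 3 + 6 + 0 = 9.
By inclusion–exclusion the count is 105 − 104 + 9 = 10.

10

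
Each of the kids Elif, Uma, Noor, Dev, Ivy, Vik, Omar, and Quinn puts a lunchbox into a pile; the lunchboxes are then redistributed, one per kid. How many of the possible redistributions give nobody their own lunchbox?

14833

Let Aᵢ be the assignments in which kid i gets their own lunchbox. We want the size of the complement of A₁∪…∪A_8.
By inclusion–exclusion this is Σ_{j=0}^{8} (−1)^j C(8,j)·(8−j)!.
Computing: 40320 − 40320 + 20160 − 6720 + 1680 − 336 + 56 − 8 + 1 = 14833.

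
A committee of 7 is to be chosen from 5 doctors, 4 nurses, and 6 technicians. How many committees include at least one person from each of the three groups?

With no constraint there are C(15,7) = 6435 possible selections.
Subtract selections that omit an entire group: no doctors → C(10,7) = 120; no nurses → C(11,7) = 330; no technicians → C(9,7) = 36.
Add back selections omitting two groups (i.e. drawn from a single group): C(5,7) + C(4,7) + C(6,7) = 0.
By inclusion–exclusion: 6435 − 486 + 0 = 5949.

5949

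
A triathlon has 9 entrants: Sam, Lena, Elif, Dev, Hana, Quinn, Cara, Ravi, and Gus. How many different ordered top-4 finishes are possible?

3024

There are 9 choices for 1st place, 8 for 2nd, and so on down to 6 for position 4.
That gives 9 × 8 × 7 × 6 = 3024.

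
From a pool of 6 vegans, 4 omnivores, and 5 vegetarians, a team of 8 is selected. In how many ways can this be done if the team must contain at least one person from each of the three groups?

Total 8-person selections from all 15: C(15,8) = 6435.
Subtract selections that omit an entire group: no vegans → C(9,8) = 9; no omnivores → C(11,8) = 165; no vegetarians → C(10,8) = 45.
Add back selections omitting two groups (i.e. drawn from a single group): C(6,8) + C(4,8) + C(5,8) = 0.
By inclusion–exclusion: 6435 − 219 + 0 = 6216.

6216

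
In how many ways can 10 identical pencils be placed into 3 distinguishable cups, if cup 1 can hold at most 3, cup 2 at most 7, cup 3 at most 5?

Without the upper bounds there are C(12,2) = 66 ways to split 10 among 3 cups.
Subtract solutions that violate a single cap (substitute x_i' = x_i − (cap_i+1)): x_1 ≥ 4 gives C(8,2) = 28; x_2 ≥ 8 gives C(4,2) = 6; x_3 ≥ 6 gives C(6,2) = 15. Together 49.
Add back pairs where two caps are both exceeded: 0 + 1 + 0 = 1.
By inclusion–exclusion the count is 66 − 49 + 1 = 18.

18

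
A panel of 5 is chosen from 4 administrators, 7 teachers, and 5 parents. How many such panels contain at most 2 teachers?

2772

Split by how many teachers are chosen (0 through 2).
Sum: C(7,0)·C(9,5) + C(7,1)·C(9,4) + C(7,2)·C(9,3) = 126 + 882 + 1764 = 2772.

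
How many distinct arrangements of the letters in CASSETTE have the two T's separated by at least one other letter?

Total arrangements of CASSETTE: 8!/(2!·2!·2!) = 5040.
Arrangements with the T's together: treat TT as one letter, giving (7)!/(2!·2!) = 1260.
Subtracting, 5040 − 1260 = 3780 arrangements keep the T's apart.

3780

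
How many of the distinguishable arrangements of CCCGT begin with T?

4

With the first slot taken by T, it remains to arrange the other 4 letters (CCCG).
Those 4 letters have C appearing 3 times, giving (4)!/(3!) = 4.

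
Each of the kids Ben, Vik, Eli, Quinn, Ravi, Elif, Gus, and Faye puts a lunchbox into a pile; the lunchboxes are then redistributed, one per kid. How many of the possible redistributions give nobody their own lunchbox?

This is the derangement count D_8: permutations of 8 items with no fixed point.
By inclusion–exclusion this is Σ_{j=0}^{8} (−1)^j C(8,j)·(8−j)!.
Computing: 40320 − 40320 + 20160 − 6720 + 1680 − 336 + 56 − 8 + 1 = 14833.

14833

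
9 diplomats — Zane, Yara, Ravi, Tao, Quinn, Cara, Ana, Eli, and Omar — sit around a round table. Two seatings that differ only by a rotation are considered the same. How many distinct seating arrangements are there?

40320

Fix one person's seat to break rotational symmetry; the remaining 8 people can be arranged in (8)! = 40320 ways.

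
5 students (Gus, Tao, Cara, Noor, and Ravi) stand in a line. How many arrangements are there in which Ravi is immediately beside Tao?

48

Place the 3 others and the Ravi-Tao pair as 4 objects in a line; the pair has 2 internal arrangements.
So the count is 2·(4)! = 48.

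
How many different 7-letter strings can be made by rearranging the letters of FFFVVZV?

Letter multiplicities in FFFVVZV: F×3, V×3, Z×1.
The number of distinct arrangements is 7!/(3!·3!) = 5040/36 = 140.

140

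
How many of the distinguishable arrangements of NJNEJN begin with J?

Fix J in the first position and arrange the remaining 5 letters.
Those 5 letters have N appearing 3 times, giving (5)!/(3!) = 20.

20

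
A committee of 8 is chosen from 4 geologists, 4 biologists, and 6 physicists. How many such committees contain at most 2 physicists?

469

Split by how many physicists are chosen (0 through 2).
Sum: C(6,0)·C(8,8) + C(6,1)·C(8,7) + C(6,2)·C(8,6) = 1 + 48 + 420 = 469.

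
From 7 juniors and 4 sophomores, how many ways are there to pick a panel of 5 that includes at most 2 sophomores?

Split by how many sophomores are chosen (0 through 2).
Sum: C(4,0)·C(7,5) + C(4,1)·C(7,4) + C(4,2)·C(7,3) = 21 + 140 + 210 = 371.

371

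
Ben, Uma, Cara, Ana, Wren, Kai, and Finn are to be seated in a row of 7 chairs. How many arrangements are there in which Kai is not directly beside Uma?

3600

Of the 7! = 5040 arrangements, those with Kai and Uma adjacent number 2 × 6! = 1440 (treat the pair as a block with 2 internal orders).
Complementary counting: 5040 − 1440 = 3600.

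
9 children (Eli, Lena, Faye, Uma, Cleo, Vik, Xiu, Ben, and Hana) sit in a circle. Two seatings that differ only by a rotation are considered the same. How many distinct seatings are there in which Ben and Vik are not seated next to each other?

All circular seatings of 9 people number (8)! = 40320.
Seatings with Ben beside Vik: treat them as a block with 2 internal orders, giving 2 × (7)! = 10080.
Subtracting, 40320 − 10080 = 30240.

30240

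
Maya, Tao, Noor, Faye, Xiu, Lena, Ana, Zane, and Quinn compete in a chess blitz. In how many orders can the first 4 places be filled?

3024

There are 9 choices for 1st place, 8 for 2nd, and so on down to 6 for position 4.
That gives 9 × 8 × 7 × 6 = 3024.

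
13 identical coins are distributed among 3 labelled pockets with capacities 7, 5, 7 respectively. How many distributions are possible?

Ignoring the caps, the number of non-negative solutions to x_1+…+x_3 = 13 is C(15,2) = 105.
Subtract solutions that violate a single cap (substitute x_i' = x_i − (cap_i+1)): x_1 ≥ 8 gives C(7,2) = 21; x_2 ≥ 6 gives C(9,2) = 36; x_3 ≥ 8 gives C(7,2) = 21. Together 78.
No two caps can be exceeded simultaneously, so the pair terms are all 0.
By inclusion–exclusion the count is 105 − 78 + 0 = 27.

27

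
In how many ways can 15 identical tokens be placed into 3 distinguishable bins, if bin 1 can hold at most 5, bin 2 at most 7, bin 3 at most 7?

Without the upper bounds there are C(17,2) = 136 ways to split 15 among 3 bins.
Subtract solutions that violate a single cap (substitute x_i' = x_i − (cap_i+1)): x_1 ≥ 6 gives C(11,2) = 55; x_2 ≥ 8 gives C(9,2) = 36; x_3 ≥ 8 gives C(9,2) = 36. Together 127.
Add back pairs where two caps are both exceeded: 3 + 3 + 0 = 6.
By inclusion–exclusion the count is 136 − 127 + 6 = 15.

15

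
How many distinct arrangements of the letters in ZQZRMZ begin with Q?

With the first slot taken by Q, it remains to arrange the other 5 letters (ZZRMZ).
Those 5 letters have Z appearing 3 times, giving (5)!/(3!) = 20.

20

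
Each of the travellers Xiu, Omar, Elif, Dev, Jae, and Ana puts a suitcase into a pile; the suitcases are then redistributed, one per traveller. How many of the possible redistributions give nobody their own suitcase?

Let Aᵢ be the assignments in which traveller i gets their own suitcase. We want the size of the complement of A₁∪…∪A_6.
By inclusion–exclusion this is Σ_{j=0}^{6} (−1)^j C(6,j)·(6−j)!.
Computing: 720 − 720 + 360 − 120 + 30 − 6 + 1 = 265.

265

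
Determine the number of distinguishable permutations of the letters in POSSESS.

210

The 7 letters of POSSESS have repeats: S appearing 4 times.
The number of distinct arrangements is 7!/(4!) = 5040/24 = 210.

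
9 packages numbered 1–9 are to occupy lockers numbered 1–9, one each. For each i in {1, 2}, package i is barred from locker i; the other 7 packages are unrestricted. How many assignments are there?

Let Aᵢ (for i ∈ {1, 2}) be the placements that put package i in its forbidden locker. Any j of these fix j positions, leaving (9−j)! ways to fill the rest, and there are C(2,j) ways to pick which j.
By inclusion–exclusion, the number of valid placements is Σ_{j=0}^{2} (−1)^j C(2,j)·(9−j)!.
Computing: 362880 − 80640 + 5040 = 287280.

287280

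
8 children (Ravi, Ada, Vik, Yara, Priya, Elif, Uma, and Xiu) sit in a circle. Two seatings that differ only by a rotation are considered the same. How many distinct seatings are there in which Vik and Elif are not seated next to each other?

Without the restriction there are (7)! = 5040 seatings.
Those with Vik next to Elif: fuse the pair into one unit and seat 7 units around a circle — 2·(6)! = 1440.
Subtracting, 5040 − 1440 = 3600.

3600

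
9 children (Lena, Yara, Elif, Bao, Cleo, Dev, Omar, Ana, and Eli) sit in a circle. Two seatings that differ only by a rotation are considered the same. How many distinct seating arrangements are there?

40320

Seat Lena anywhere (absorbing the rotational symmetry), then permute the other 8: (8)! = 40320.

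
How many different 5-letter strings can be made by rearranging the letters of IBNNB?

Letter multiplicities in IBNNB: B×2, I×1, N×2.
Dividing 5! = 120 by 2!·2! = 4 for the repeated letters gives 30.

30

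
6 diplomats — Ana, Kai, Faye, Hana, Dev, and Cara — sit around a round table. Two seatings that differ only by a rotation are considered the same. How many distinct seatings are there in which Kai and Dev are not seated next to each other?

72

Without the restriction there are (5)! = 120 seatings.
Those with Kai next to Dev: fuse the pair into one unit and seat 5 units around a circle — 2·(4)! = 48.
Subtracting, 120 − 48 = 72.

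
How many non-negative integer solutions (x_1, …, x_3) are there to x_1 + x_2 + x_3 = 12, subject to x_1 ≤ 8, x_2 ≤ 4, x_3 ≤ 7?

30

By stars and bars, unrestricted non-negative solutions to x_1+…+x_3 = 12 number C(12+2,2) = 91.
Subtract solutions that violate a single cap (substitute x_i' = x_i − (cap_i+1)): x_1 ≥ 9 gives C(5,2) = 10; x_2 ≥ 5 gives C(9,2) = 36; x_3 ≥ 8 gives C(6,2) = 15. Together 61.
No two caps can be exceeded simultaneously, so the pair terms are all 0.
By inclusion–exclusion the count is 91 − 61 + 0 = 30.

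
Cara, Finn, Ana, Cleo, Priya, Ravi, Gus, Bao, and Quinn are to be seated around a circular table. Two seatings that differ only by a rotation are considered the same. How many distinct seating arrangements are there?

40320

Fix one person's seat to break rotational symmetry; the remaining 8 people can be arranged in (8)! = 40320 ways.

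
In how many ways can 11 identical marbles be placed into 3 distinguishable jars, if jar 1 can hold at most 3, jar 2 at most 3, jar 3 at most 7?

Without the upper bounds there are C(13,2) = 78 ways to split 11 among 3 jars.
Subtract solutions that violate a single cap (substitute x_i' = x_i − (cap_i+1)): x_1 ≥ 4 gives C(9,2) = 36; x_2 ≥ 4 gives C(9,2) = 36; x_3 ≥ 8 gives C(5,2) = 10. Together 82.
Add back pairs where two caps are both exceeded: 10 + 0 + 0 = 10.
By inclusion–exclusion the count is 78 − 82 + 10 = 6.

6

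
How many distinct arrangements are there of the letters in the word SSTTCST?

SSTTCST has 7 letters with S appearing 3 times and T appearing 3 times.
Dividing 7! = 5040 by 3!·3! = 36 for the repeated letters gives 140.

140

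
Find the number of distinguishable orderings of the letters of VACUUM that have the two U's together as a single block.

Treat the 2 copies of U as a single block. The multiset to arrange is then {UU, A, C, M, V}, 5 items in all.
All 5 items are distinct, so there are (5)! = 120 arrangements.

120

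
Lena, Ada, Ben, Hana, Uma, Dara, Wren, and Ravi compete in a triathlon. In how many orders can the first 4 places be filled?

There are 8 choices for 1st place, 7 for 2nd, and so on down to 5 for position 4.
That gives 8 × 7 × 6 × 5 = 1680.

1680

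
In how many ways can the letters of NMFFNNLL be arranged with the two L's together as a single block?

Treat the 2 copies of L as a single block. The multiset to arrange is then {LL, F, F, M, N, N, N}, 7 items in all.
That gives (7)!/(3!·2!) = 420 arrangements.

420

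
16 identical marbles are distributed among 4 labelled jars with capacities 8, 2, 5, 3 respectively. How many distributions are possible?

10

Ignoring the caps, the number of non-negative solutions to x_1+…+x_4 = 16 is C(19,3) = 969.
Subtract solutions that violate a single cap (substitute x_i' = x_i − (cap_i+1)): x_1 ≥ 9 gives C(10,3) = 120; x_2 ≥ 3 gives C(16,3) = 560; x_3 ≥ 6 gives C(13,3) = 286; x_4 ≥ 4 gives C(15,3) = 455. Together 1421.
Add back pairs where two caps are both exceeded: 35 + 4 + 20 + 120 + 220 + 84 = 483.
Subtract triples: 0 + 1 + 0 + 20 = 21.
By inclusion–exclusion the count is 969 − 1421 + 483 − 21 = 10.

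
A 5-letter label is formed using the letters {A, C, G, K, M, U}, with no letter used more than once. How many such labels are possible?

720

Choose and order 5 of the 6 symbols: the first letter has 6 options, the next 5, and so on down to 2.
That product is 6 × 5 × 4 × 3 × 2 = 720.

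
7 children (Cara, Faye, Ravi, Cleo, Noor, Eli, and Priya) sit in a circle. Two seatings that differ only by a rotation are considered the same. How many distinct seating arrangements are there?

Fix one person's seat to break rotational symmetry; the remaining 6 people can be arranged in (6)! = 720 ways.

720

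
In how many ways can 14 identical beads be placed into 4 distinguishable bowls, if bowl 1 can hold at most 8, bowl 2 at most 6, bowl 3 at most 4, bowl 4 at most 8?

240

Without the upper bounds there are C(17,3) = 680 ways to split 14 among 4 bowls.
Subtract solutions that violate a single cap (substitute x_i' = x_i − (cap_i+1)): x_1 ≥ 9 gives C(8,3) = 56; x_2 ≥ 7 gives C(10,3) = 120; x_3 ≥ 5 gives C(12,3) = 220; x_4 ≥ 9 gives C(8,3) = 56. Together 452.
Add back pairs where two caps are both exceeded: 0 + 1 + 0 + 10 + 0 + 1 = 12.
By inclusion–exclusion the count is 680 − 452 + 12 = 240.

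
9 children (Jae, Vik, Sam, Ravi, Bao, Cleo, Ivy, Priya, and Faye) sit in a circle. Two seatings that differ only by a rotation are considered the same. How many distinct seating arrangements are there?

40320

Seat Jae anywhere (absorbing the rotational symmetry), then permute the other 8: (8)! = 40320.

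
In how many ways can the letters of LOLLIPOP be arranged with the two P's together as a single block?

Treat the 2 copies of P as a single block. The multiset to arrange is then {PP, I, L, L, L, O, O}, 7 items in all.
That gives (7)!/(3!·2!) = 420 arrangements.

420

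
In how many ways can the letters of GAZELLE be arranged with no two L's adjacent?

900

There are 7!/(2!·2!) = 1260 arrangements of GAZELLE in total.
If the two L's are adjacent, glue them into one block, leaving 6 items to arrange: (6)!/(2!) = 360 ways.
Hence 1260 − 360 = 900.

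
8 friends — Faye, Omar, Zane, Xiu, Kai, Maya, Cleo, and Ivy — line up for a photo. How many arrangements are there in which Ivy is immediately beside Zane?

10080

Treat {Ivy, Zane} as a single unit. There are 7 units to order, and the pair itself can be ordered 2 ways.
So the count is 2·(7)! = 10080.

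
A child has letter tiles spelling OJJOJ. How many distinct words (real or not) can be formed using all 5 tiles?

The 5 letters of OJJOJ have repeats: J appearing 3 times and O appearing twice.
Dividing 5! = 120 by 3!·2! = 12 for the repeated letters gives 10.

10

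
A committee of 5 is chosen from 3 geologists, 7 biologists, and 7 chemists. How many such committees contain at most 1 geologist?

Split by how many geologists are chosen (0 through 1).
Sum: C(3,0)·C(14,5) + C(3,1)·C(14,4) = 2002 + 3003 = 5005.

5005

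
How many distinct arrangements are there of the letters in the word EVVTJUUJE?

22680

EVVTJUUJE has 9 letters with E appearing twice, J appearing twice, U appearing twice, and V appearing twice.
The number of distinct arrangements is 9!/(2!·2!·2!·2!) = 362880/16 = 22680.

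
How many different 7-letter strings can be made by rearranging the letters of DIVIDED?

DIVIDED has 7 letters with D appearing 3 times and I appearing twice.
Dividing 7! = 5040 by 3!·2! = 12 for the repeated letters gives 420.

420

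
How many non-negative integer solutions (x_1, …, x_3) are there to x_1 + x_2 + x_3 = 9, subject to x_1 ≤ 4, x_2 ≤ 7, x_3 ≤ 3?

Without the upper bounds there are C(11,2) = 55 ways to split 9 among 3 variables.
Subtract solutions that violate a single cap (substitute x_i' = x_i − (cap_i+1)): x_1 ≥ 5 gives C(6,2) = 15; x_2 ≥ 8 gives C(3,2) = 3; x_3 ≥ 4 gives C(7,2) = 21. Together 39.
Add back pairs where two caps are both exceeded: 0 + 1 + 0 = 1.
By inclusion–exclusion the count is 55 − 39 + 1 = 17.

17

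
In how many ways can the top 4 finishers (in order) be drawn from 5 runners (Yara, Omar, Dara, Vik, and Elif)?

120

There are 5 choices for 1st place, 4 for 2nd, and so on down to 2 for position 4.
That gives 5 × 4 × 3 × 2 = 120.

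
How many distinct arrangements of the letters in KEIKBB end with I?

30

Fix I in the last position and arrange the remaining 5 letters.
Those 5 letters have B appearing twice and K appearing twice, giving (5)!/(2!·2!) = 30.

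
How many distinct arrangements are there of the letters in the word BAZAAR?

BAZAAR has 6 letters with A appearing 3 times.
So there are 6! / (3!) = 120 distinguishable arrangements.

120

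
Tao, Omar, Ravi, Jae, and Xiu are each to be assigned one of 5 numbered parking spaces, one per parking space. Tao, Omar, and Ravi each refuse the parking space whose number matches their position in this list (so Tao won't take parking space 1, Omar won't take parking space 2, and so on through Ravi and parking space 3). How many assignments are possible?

Let Aᵢ (for i ∈ {1, 2, 3}) be the placements that put person i in their forbidden parking space. Any j of these fix j positions, leaving (5−j)! ways to fill the rest, and there are C(3,j) ways to pick which j.
By inclusion–exclusion, the number of valid placements is Σ_{j=0}^{3} (−1)^j C(3,j)·(5−j)!.
Computing: 120 − 72 + 18 − 2 = 64.

64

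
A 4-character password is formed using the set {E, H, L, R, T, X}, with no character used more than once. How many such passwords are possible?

360

With no repetition, fill the 4 characters in order: 6 choices, then 5, down to 3.
6 × 5 × 4 × 3 = 360.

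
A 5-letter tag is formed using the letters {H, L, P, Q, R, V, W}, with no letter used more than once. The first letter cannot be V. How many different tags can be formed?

2160

The first letter has 7−1 = 6 choices (anything except V).
The remaining 4 letters are filled from the other 6 symbols without repetition: 6 × 5 × 4 × 3 = 360.
Total: 6 × 360 = 2160.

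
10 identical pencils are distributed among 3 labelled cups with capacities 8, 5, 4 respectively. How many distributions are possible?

By stars and bars, unrestricted non-negative solutions to x_1+…+x_3 = 10 number C(10+2,2) = 66.
Subtract solutions that violate a single cap (substitute x_i' = x_i − (cap_i+1)): x_1 ≥ 9 gives C(3,2) = 3; x_2 ≥ 6 gives C(6,2) = 15; x_3 ≥ 5 gives C(7,2) = 21. Together 39.
No two caps can be exceeded simultaneously, so the pair terms are all 0.
By inclusion–exclusion the count is 66 − 39 + 0 = 27.

27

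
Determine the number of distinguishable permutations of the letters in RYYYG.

RYYYG has 5 letters with Y appearing 3 times.
The number of distinct arrangements is 5!/(3!) = 120/6 = 20.

20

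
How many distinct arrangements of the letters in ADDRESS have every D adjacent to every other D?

360

Treat the 2 copies of D as a single block. The multiset to arrange is then {DD, A, E, R, S, S}, 6 items in all.
That gives (6)!/(2!) = 360 arrangements.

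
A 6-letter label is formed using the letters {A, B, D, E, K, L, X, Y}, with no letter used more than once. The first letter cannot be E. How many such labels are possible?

The first letter has 8−1 = 7 choices (anything except E).
The remaining 5 letters are filled from the other 7 symbols without repetition: 7 × 6 × 5 × 4 × 3 = 2520.
Total: 7 × 2520 = 17640.

17640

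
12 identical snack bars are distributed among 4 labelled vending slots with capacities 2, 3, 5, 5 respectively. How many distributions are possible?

19

Without the upper bounds there are C(15,3) = 455 ways to split 12 among 4 vending slots.
Subtract solutions that violate a single cap (substitute x_i' = x_i − (cap_i+1)): x_1 ≥ 3 gives C(12,3) = 220; x_2 ≥ 4 gives C(11,3) = 165; x_3 ≥ 6 gives C(9,3) = 84; x_4 ≥ 6 gives C(9,3) = 84. Together 553.
Add back pairs where two caps are both exceeded: 56 + 20 + 20 + 10 + 10 + 1 = 117.
By inclusion–exclusion the count is 455 − 553 + 117 = 19.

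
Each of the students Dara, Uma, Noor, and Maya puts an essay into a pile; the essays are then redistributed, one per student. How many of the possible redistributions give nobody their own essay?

This is the derangement count D_4: permutations of 4 items with no fixed point.
By inclusion–exclusion this is Σ_{j=0}^{4} (−1)^j C(4,j)·(4−j)!.
Computing: 24 − 24 + 12 − 4 + 1 = 9.

9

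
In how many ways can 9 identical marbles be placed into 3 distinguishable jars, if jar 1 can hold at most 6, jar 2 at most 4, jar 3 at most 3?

14

Without the upper bounds there are C(11,2) = 55 ways to split 9 among 3 jars.
Subtract solutions that violate a single cap (substitute x_i' = x_i − (cap_i+1)): x_1 ≥ 7 gives C(4,2) = 6; x_2 ≥ 5 gives C(6,2) = 15; x_3 ≥ 4 gives C(7,2) = 21. Together 42.
Add back pairs where two caps are both exceeded: 0 + 0 + 1 = 1.
By inclusion–exclusion the count is 55 − 42 + 1 = 14.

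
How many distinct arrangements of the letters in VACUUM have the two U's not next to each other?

Total arrangements of VACUUM: 6!/(2!) = 360.
If the two U's are adjacent, glue them into one block, leaving 5 items to arrange: (5)! = 120 ways.
Hence 360 − 120 = 240.

240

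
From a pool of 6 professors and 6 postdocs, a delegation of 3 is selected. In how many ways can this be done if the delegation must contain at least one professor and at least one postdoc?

Total 3-person selections from all 12: C(12,3) = 220.
Selections missing a whole group: no professors → C(6,3) = 20; no postdocs → C(6,3) = 20.
Both groups omitted at once is impossible, so 220 − 40 = 180.

180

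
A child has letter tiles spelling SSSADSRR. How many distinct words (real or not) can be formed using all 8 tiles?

840

Letter multiplicities in SSSADSRR: A×1, D×1, R×2, S×4.
So there are 8! / (4!·2!) = 840 distinguishable arrangements.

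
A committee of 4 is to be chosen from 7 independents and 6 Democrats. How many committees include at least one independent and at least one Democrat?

Unrestricted: C(13,4) = 715 ways to pick any 4 of the 13.
Subtract selections that omit an entire group: no independents → C(6,4) = 15; no Democrats → C(7,4) = 35.
Both groups omitted at once is impossible, so 715 − 50 = 665.

665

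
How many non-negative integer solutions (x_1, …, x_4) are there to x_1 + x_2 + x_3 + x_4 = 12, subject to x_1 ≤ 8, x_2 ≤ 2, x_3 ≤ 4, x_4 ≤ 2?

27

Without the upper bounds there are C(15,3) = 455 ways to split 12 among 4 variables.
Subtract solutions that violate a single cap (substitute x_i' = x_i − (cap_i+1)): x_1 ≥ 9 gives C(6,3) = 20; x_2 ≥ 3 gives C(12,3) = 220; x_3 ≥ 5 gives C(10,3) = 120; x_4 ≥ 3 gives C(12,3) = 220. Together 580.
Add back pairs where two caps are both exceeded: 1 + 0 + 1 + 35 + 84 + 35 = 156.
Subtract triples: 0 + 0 + 0 + 4 = 4.
By inclusion–exclusion the count is 455 − 580 + 156 − 4 = 27.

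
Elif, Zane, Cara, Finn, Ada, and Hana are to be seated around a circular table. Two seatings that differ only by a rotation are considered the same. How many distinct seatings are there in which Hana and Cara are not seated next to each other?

All circular seatings of 6 people number (5)! = 120.
Seatings with Hana beside Cara: treat them as a block with 2 internal orders, giving 2 × (4)! = 48.
Subtracting, 120 − 48 = 72.

72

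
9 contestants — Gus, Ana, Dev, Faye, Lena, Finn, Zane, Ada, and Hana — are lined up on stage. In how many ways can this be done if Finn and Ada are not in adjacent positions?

282240

There are 9! = 362880 arrangements in all. If Finn and Ada are adjacent, merging them into one block gives 2·(8)! = 80640 arrangements.
Complementary counting: 362880 − 80640 = 282240.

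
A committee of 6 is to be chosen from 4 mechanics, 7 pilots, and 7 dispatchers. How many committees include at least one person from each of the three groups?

14651

Total 6-person selections from all 18: C(18,6) = 18564.
Selections missing a whole group: no mechanics → C(14,6) = 3003; no pilots → C(11,6) = 462; no dispatchers → C(11,6) = 462.
Add back selections omitting two groups (i.e. drawn from a single group): C(4,6) + C(7,6) + C(7,6) = 14.
By inclusion–exclusion: 18564 − 3927 + 14 = 14651.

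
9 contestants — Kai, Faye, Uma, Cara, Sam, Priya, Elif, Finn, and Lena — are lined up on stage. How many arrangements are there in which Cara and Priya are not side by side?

Of the 9! = 362880 arrangements, those with Cara and Priya adjacent number 2 × 8! = 80640 (treat the pair as a block with 2 internal orders).
Complementary counting: 362880 − 80640 = 282240.

282240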